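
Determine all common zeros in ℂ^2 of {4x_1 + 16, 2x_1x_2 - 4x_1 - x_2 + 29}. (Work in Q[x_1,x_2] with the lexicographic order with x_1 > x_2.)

Compute a lex Gröbner basis by Buchberger's algorithm.
f_1 = 4x_1 + 16, LT = x_1.
f_2 = 2x_1x_2 - 4x_1 - x_2 + 29, LT = x_1x_2.

S(f_1,f_2): lcm = x_1x_2. S = 2x_1 + \tfrac{9}{2}x_2 - \tfrac{29}{2}.
  leading term x_1: subtract (\tfrac{1}{2})·f_1 from 2x_1 + \tfrac{9}{2}x_2 - \tfrac{29}{2} → \tfrac{9}{2}x_2 - \tfrac{45}{2}
  leading term x_2: no divisor's leading term divides it; move \tfrac{9}{2}x_2 to the remainder.
  leading term 1: no divisor's leading term divides it; move -\tfrac{45}{2} to the remainder.
  remainder \tfrac{9}{2}x_2 - \tfrac{45}{2} ≠ 0; add h_3 = \tfrac{9}{2}x_2 - \tfrac{45}{2} to the basis.

The other S-polynomials (S(f_1,h_3), S(f_2,h_3)) all reduce to 0 modulo the current basis, so we have a Gröbner basis.
Inter-reduce: drop elements whose leading term is divisible by another's, tail-reduce, and make monic.
Reduced Gröbner basis: {x_1 + 4, x_2 - 5}.

The lex basis is triangular: the last element involves only x_2. Solving x_2 - 5 = 0 gives x_2 ∈ {5}; substituting each value into the earlier elements determines the remaining variables.
  x_2 = 5: the earlier basis element becomes x_1 + 4 = 0, giving x_1 = -4 — point (-4, 5).
This is the nonlinear analogue of row-reducing a linear system.

{(-4, 5)}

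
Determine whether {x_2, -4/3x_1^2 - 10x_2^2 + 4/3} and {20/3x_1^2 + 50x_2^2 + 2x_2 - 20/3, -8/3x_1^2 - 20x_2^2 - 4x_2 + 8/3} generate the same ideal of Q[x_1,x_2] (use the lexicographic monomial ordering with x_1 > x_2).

Since reduced Gröbner bases are canonical representatives of ideals under a given ordering, it suffices to compute and compare them.
Buchberger on the first generating set:
f_1 = x_2, LT = x_2.
f_2 = -4/3x_1^2 - 10x_2^2 + 4/3, LT = x_1^2.

The S-polynomials (S(f_1,f_2)) all reduce to 0 modulo the current basis, so we have a Gröbner basis.
Inter-reduce: drop elements whose leading term is divisible by another's, tail-reduce, and make monic.
Reduced Gröbner basis: {x_1^2 - 1, x_2}.

Buchberger on the second generating set:
h_1 = 20/3x_1^2 + 50x_2^2 + 2x_2 - 20/3, LT = x_1^2.
h_2 = -8/3x_1^2 - 20x_2^2 - 4x_2 + 8/3, LT = x_1^2.

S(h_1,h_2): lcm = x_1^2. S = -6/5x_2.
  leading term x_2: no divisor's leading term divides it; move -6/5x_2 to the remainder.
  remainder -6/5x_2 ≠ 0; add k_3 = -6/5x_2 to the basis.

The other S-polynomials (S(h_1,k_3), S(h_2,k_3)) all reduce to 0 modulo the current basis, so we have a Gröbner basis.
Inter-reduce: drop elements whose leading term is divisible by another's, tail-reduce, and make monic.
Reduced Gröbner basis: {x_1^2 - 1, x_2}.

These coincide, so the ideals are equal.

Yes, the ideals are equal.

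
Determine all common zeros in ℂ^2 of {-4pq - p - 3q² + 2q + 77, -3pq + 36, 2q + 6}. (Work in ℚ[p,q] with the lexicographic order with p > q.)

Compute a lex Gröbner basis by Buchberger's algorithm.
f_1 = -4pq - p - 3q² + 2q + 77, LT = pq.
f_2 = -3pq + 36, LT = pq.
f_3 = 2q + 6, LT = q.

S(f_1,f_2): lcm = pq. S = ¼p + ¾q² - ½q - 29/4.
  leading term p: no divisor's leading term divides it; move ¼p to the remainder.
  leading term q²: subtract (⅜q)·f_3 from ¾q² - ½q - 29/4 → -11/4q - 29/4
  leading term q: subtract (-11/8)·f_3 from -11/4q - 29/4 → 1
  leading term 1: no divisor's leading term divides it; move 1 to the remainder.
  remainder ¼p + 1 ≠ 0; add h_4 = ¼p + 1 to the basis.

The other S-polynomials (S(f_1,f_3), S(f_2,f_3), S(f_1,h_4), S(f_2,h_4), S(f_3,h_4)) all reduce to 0 modulo the current basis, so we have a Gröbner basis.
Inter-reduce: drop elements whose leading term is divisible by another's, tail-reduce, and make monic.
Reduced Gröbner basis: {p + 4, q + 3}.

Since the basis is lex-ordered, q + 3 is univariate in q. Its roots are {-3}. Back-substituting each root into the other basis elements fixes the other coordinates.
  q = -3: the earlier basis element becomes p + 4 = 0, giving p = -4 — point (-4, -3).

{(-4, -3)}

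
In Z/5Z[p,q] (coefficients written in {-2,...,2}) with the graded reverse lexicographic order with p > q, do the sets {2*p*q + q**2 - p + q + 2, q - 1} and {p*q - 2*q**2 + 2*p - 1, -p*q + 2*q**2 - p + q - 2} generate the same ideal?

No, the ideals differ.

Since reduced Gröbner bases are canonical representatives of ideals under a given ordering, it suffices to compute and compare them.
Buchberger on the first generating set:
f_1 = 2*p*q + q**2 - p + q + 2, LT = p*q.
f_2 = q - 1, LT = q.

S(f_1,f_2): lcm = p*q. S = -2*q**2 - 2*p - 2*q + 1.
  reduce S modulo (f_1, f_2):
  remainder -2*p + 2 ≠ 0; add g_3 = -2*p + 2 to the basis.

The other S-polynomials (S(f_1,g_3), S(f_2,g_3)) all reduce to 0 modulo the current basis, so we have a Gröbner basis.
Inter-reduce: drop elements whose leading term is divisible by another's, tail-reduce, and make monic.
Reduced Gröbner basis: {p - 1, q - 1}.

Buchberger on the second generating set:
h_1 = p*q - 2*q**2 + 2*p - 1, LT = p*q.
h_2 = -p*q + 2*q**2 - p + q - 2, LT = p*q.

S(h_1,h_2): lcm = p*q. S = p + q + 2.
  reduce S modulo (h_1, h_2):
  remainder p + q + 2 ≠ 0; add k_3 = p + q + 2 to the basis.

S(h_1,k_3): lcm = p*q. S = 2*q**2 + 2*p - 2*q - 1.
  reduce S modulo (h_1, h_2, k_3):
  remainder 2*q**2 + q ≠ 0; add k_4 = 2*q**2 + q to the basis.

The other S-polynomials (S(h_2,k_3), S(h_1,k_4), S(h_2,k_4), S(k_3,k_4)) all reduce to 0 modulo the current basis, so we have a Gröbner basis.
Inter-reduce: drop elements whose leading term is divisible by another's, tail-reduce, and make monic.
Reduced Gröbner basis: {q**2 - 2*q, p + q + 2}.

These differ, so the ideals are not equal.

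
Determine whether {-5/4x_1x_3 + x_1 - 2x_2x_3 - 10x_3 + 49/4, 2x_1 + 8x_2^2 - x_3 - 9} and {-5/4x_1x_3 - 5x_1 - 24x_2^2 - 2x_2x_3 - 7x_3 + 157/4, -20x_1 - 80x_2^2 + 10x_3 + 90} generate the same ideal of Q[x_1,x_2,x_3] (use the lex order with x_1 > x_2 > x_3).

For a fixed monomial order, each ideal has a unique reduced Gröbner basis; comparing bases decides equality.
Buchberger on the first generating set:
f_1 = -5/4x_1x_3 + x_1 - 2x_2x_3 - 10x_3 + 49/4, LT = x_1x_3.
f_2 = 2x_1 + 8x_2^2 - x_3 - 9, LT = x_1.

S(f_1,f_2): lcm = x_1x_3. S = -4/5x_1 - 4x_2^2x_3 + 8/5x_2x_3 + 1/2x_3^2 + 25/2x_3 - 49/5.
  leading term x_1: subtract (-2/5)·f_2 from -4/5x_1 - 4x_2^2x_3 + 8/5x_2x_3 + 1/2x_3^2 + 25/2x_3 - 49/5 → -4x_2^2x_3 + 16/5x_2^2 + 8/5x_2x_3 + 1/2x_3^2 + 121/10x_3 - 67/5
  leading term x_2^2x_3: no divisor's leading term divides it; move -4x_2^2x_3 to the remainder.
  leading term x_2^2: no divisor's leading term divides it; move 16/5x_2^2 to the remainder.
  leading term x_2x_3: no divisor's leading term divides it; move 8/5x_2x_3 to the remainder.
  leading term x_3^2: no divisor's leading term divides it; move 1/2x_3^2 to the remainder.
  leading term x_3: no divisor's leading term divides it; move 121/10x_3 to the remainder.
  leading term 1: no divisor's leading term divides it; move -67/5 to the remainder.
  remainder -4x_2^2x_3 + 16/5x_2^2 + 8/5x_2x_3 + 1/2x_3^2 + 121/10x_3 - 67/5 ≠ 0; add g_3 = -4x_2^2x_3 + 16/5x_2^2 + 8/5x_2x_3 + 1/2x_3^2 + 121/10x_3 - 67/5 to the basis.

The other S-polynomials (S(f_1,g_3), S(f_2,g_3)) all reduce to 0 modulo the current basis, so we have a Gröbner basis.
Inter-reduce: drop elements whose leading term is divisible by another's, tail-reduce, and make monic.
Reduced Gröbner basis: {x_1 + 4x_2^2 - 1/2x_3 - 9/2, x_2^2x_3 - 4/5x_2^2 - 2/5x_2x_3 - 1/8x_3^2 - 121/40x_3 + 67/20}.

Buchberger on the second generating set:
h_1 = -5/4x_1x_3 - 5x_1 - 24x_2^2 - 2x_2x_3 - 7x_3 + 157/4, LT = x_1x_3.
h_2 = -20x_1 - 80x_2^2 + 10x_3 + 90, LT = x_1.

S(h_1,h_2): lcm = x_1x_3. S = 4x_1 - 4x_2^2x_3 + 96/5x_2^2 + 8/5x_2x_3 + 1/2x_3^2 + 101/10x_3 - 157/5.
  leading term x_1: subtract (-1/5)·h_2 from 4x_1 - 4x_2^2x_3 + 96/5x_2^2 + 8/5x_2x_3 + 1/2x_3^2 + 101/10x_3 - 157/5 → -4x_2^2x_3 + 16/5x_2^2 + 8/5x_2x_3 + 1/2x_3^2 + 121/10x_3 - 67/5
  leading term x_2^2x_3: no divisor's leading term divides it; move -4x_2^2x_3 to the remainder.
  leading term x_2^2: no divisor's leading term divides it; move 16/5x_2^2 to the remainder.
  leading term x_2x_3: no divisor's leading term divides it; move 8/5x_2x_3 to the remainder.
  leading term x_3^2: no divisor's leading term divides it; move 1/2x_3^2 to the remainder.
  leading term x_3: no divisor's leading term divides it; move 121/10x_3 to the remainder.
  leading term 1: no divisor's leading term divides it; move -67/5 to the remainder.
  remainder -4x_2^2x_3 + 16/5x_2^2 + 8/5x_2x_3 + 1/2x_3^2 + 121/10x_3 - 67/5 ≠ 0; add k_3 = -4x_2^2x_3 + 16/5x_2^2 + 8/5x_2x_3 + 1/2x_3^2 + 121/10x_3 - 67/5 to the basis.

The other S-polynomials (S(h_1,k_3), S(h_2,k_3)) all reduce to 0 modulo the current basis, so we have a Gröbner basis.
Inter-reduce: drop elements whose leading term is divisible by another's, tail-reduce, and make monic.
Reduced Gröbner basis: {x_1 + 4x_2^2 - 1/2x_3 - 9/2, x_2^2x_3 - 4/5x_2^2 - 2/5x_2x_3 - 1/8x_3^2 - 121/40x_3 + 67/20}.

Same reduced basis, so the two generating sets span the same ideal.

Yes, the ideals are equal.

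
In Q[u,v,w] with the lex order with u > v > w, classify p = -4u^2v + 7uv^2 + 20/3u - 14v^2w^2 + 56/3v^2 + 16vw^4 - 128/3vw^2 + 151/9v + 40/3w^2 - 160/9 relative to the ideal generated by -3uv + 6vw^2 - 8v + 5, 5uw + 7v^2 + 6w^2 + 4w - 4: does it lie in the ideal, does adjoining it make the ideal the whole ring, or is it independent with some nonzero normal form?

-4u^2v + 7uv^2 + 20/3u - 14v^2w^2 + 56/3v^2 + 16vw^4 - 128/3vw^2 + 151/9v + 40/3w^2 - 160/9 lies in I (it reduces to 0).

First compute the reduced Gröbner basis of I by Buchberger's algorithm.
f_1 = -3uv + 6vw^2 - 8v + 5, LT = uv.
f_2 = 5uw + 7v^2 + 6w^2 + 4w - 4, LT = uw.

S(f_1,f_2): lcm = uvw. S = -7/5v^3 - 2vw^3 - 6/5vw^2 + 28/15vw + 4/5v - 5/3w.
  leading term v^3: no divisor's leading term divides it; move -7/5v^3 to the remainder.
  leading term vw^3: no divisor's leading term divides it; move -2vw^3 to the remainder.
  leading term vw^2: no divisor's leading term divides it; move -6/5vw^2 to the remainder.
  leading term vw: no divisor's leading term divides it; move 28/15vw to the remainder.
  leading term v: no divisor's leading term divides it; move 4/5v to the remainder.
  leading term w: no divisor's leading term divides it; move -5/3w to the remainder.
  remainder -7/5v^3 - 2vw^3 - 6/5vw^2 + 28/15vw + 4/5v - 5/3w ≠ 0; add h_3 = -7/5v^3 - 2vw^3 - 6/5vw^2 + 28/15vw + 4/5v - 5/3w to the basis.

The other S-polynomials (S(f_1,h_3), S(f_2,h_3)) all reduce to 0 modulo the current basis, so we have a Gröbner basis.
Inter-reduce: drop elements whose leading term is divisible by another's, tail-reduce, and make monic.
Reduced Gröbner basis: {uv - 2vw^2 + 8/3v - 5/3, uw + 7/5v^2 + 6/5w^2 + 4/5w - 4/5, v^3 + 10/7vw^3 + 6/7vw^2 - 4/3vw - 4/7v + 25/21w}.
Label its elements g_1 = uv - 2vw^2 + 8/3v - 5/3, g_2 = uw + 7/5v^2 + 6/5w^2 + 4/5w - 4/5, g_3 = v^3 + 10/7vw^3 + 6/7vw^2 - 4/3vw - 4/7v + 25/21w.

Reduce p = -4u^2v + 7uv^2 + 20/3u - 14v^2w^2 + 56/3v^2 + 16vw^4 - 128/3vw^2 + 151/9v + 40/3w^2 - 160/9 modulo G:
  leading term u^2v: subtract (-4u)·g_1 from -4u^2v + 7uv^2 + 20/3u - 14v^2w^2 + 56/3v^2 + 16vw^4 - 128/3vw^2 + 151/9v + 40/3w^2 - 160/9 → 7uv^2 - 8uvw^2 + 32/3uv - 14v^2w^2 + 56/3v^2 + 16vw^4 - 128/3vw^2 + 151/9v + 40/3w^2 - 160/9
  leading term uv^2: subtract (7v)·g_1 from 7uv^2 - 8uvw^2 + 32/3uv - 14v^2w^2 + 56/3v^2 + 16vw^4 - 128/3vw^2 + 151/9v + 40/3w^2 - 160/9 → -8uvw^2 + 32/3uv + 16vw^4 - 128/3vw^2 + 256/9v + 40/3w^2 - 160/9
  leading term uvw^2: subtract (-8w^2)·g_1 from -8uvw^2 + 32/3uv + 16vw^4 - 128/3vw^2 + 256/9v + 40/3w^2 - 160/9 → 32/3uv - 64/3vw^2 + 256/9v - 160/9
  leading term uv: subtract (32/3)·g_1 from 32/3uv - 64/3vw^2 + 256/9v - 160/9 → 0
  normal form = 0.
Since the normal form is 0, p ∈ I.

Ideal membership is decidable via reduction modulo a Gröbner basis.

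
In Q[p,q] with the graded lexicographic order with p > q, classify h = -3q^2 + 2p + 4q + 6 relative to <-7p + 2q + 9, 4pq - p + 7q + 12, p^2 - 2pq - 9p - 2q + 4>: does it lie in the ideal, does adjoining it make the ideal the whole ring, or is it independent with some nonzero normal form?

First compute the reduced Gröbner basis of I by Buchberger's algorithm.
f_1 = -7p + 2q + 9, LT = p.
f_2 = 4pq - p + 7q + 12, LT = pq.
f_3 = p^2 - 2pq - 9p - 2q + 4, LT = p^2.

S(f_1,f_2): lcm = pq. S = -2/7q^2 + 1/4p - 85/28q - 3.
  reduce S modulo (f_1, f_2, f_3):
  remainder -2/7q^2 - 83/28q - 75/28 ≠ 0; add k_4 = -2/7q^2 - 83/28q - 75/28 to the basis.

S(f_1,f_3): lcm = p^2. S = 12/7pq + 54/7p + 2q - 4.
  reduce S modulo (f_1, f_2, f_3, k_4):
  remainder 65/49q + 65/49 ≠ 0; add k_5 = 65/49q + 65/49 to the basis.

The other S-polynomials (S(f_2,f_3), S(f_1,k_4), S(f_2,k_4), S(f_3,k_4), S(f_1,k_5), S(f_2,k_5), S(f_3,k_5), S(k_4,k_5)) all reduce to 0 modulo the current basis, so we have a Gröbner basis.
Inter-reduce: drop elements whose leading term is divisible by another's, tail-reduce, and make monic.
Reduced Gröbner basis: {p - 1, q + 1}.
Label its elements g_1 = p - 1, g_2 = q + 1.

Reduce h = -3q^2 + 2p + 4q + 6 modulo G:
  leading term q^2: subtract (-3q)·g_2 from -3q^2 + 2p + 4q + 6 → 2p + 7q + 6
  leading term p: subtract (2)·g_1 from 2p + 7q + 6 → 7q + 8
  leading term q: subtract (7)·g_2 from 7q + 8 → 1
  leading term 1: no divisor's leading term divides it; move 1 to the remainder.
  normal form = 1.
The normal form is nonzero, so h ∉ I. Since h minus its normal form lies in I, I + (h) = I + (r) where r = 1; decide whether this ideal is the whole ring.
Here r = 1 is a nonzero constant, hence a unit: 1 ∈ I + (h), the Gröbner basis of I + (h) is {1}, and the enlarged system has no common solution — adjoining h is inconsistent.

The remainder on division by a Gröbner basis is unique — it is the normal form.

Adjoining -3q^2 + 2p + 4q + 6 makes the ideal the whole ring: the system is inconsistent.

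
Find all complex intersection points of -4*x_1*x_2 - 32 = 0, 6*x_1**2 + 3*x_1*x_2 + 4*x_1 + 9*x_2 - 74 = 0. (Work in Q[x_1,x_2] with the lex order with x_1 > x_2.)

{(-4, 2), (5/3 + 2*sqrt(13)/3, 40/9 - 16*sqrt(13)/9), (5/3 - 2*sqrt(13)/3, 40/9 + 16*sqrt(13)/9)}

Compute a lex Gröbner basis by Buchberger's algorithm.
f_1 = -4*x_1*x_2 - 32, LT = x_1*x_2.
f_2 = 6*x_1**2 + 3*x_1*x_2 + 4*x_1 + 9*x_2 - 74, LT = x_1**2.

S(f_1,f_2): lcm = x_1**2*x_2. S = -1/2*x_1*x_2**2 - 2/3*x_1*x_2 + 8*x_1 - 3/2*x_2**2 + 37/3*x_2.
  reduce S modulo (f_1, f_2):
  remainder 8*x_1 - 3/2*x_2**2 + 49/3*x_2 + 16/3 ≠ 0; add h_3 = 8*x_1 - 3/2*x_2**2 + 49/3*x_2 + 16/3 to the basis.

S(f_1,h_3): lcm = x_1*x_2. S = 3/16*x_2**3 - 49/24*x_2**2 - 2/3*x_2 + 8.
  reduce S modulo (f_1, f_2, h_3):
  remainder 3/16*x_2**3 - 49/24*x_2**2 - 2/3*x_2 + 8 ≠ 0; add h_4 = 3/16*x_2**3 - 49/24*x_2**2 - 2/3*x_2 + 8 to the basis.

The other S-polynomials (S(f_2,h_3), S(f_1,h_4), S(f_2,h_4), S(h_3,h_4)) all reduce to 0 modulo the current basis, so we have a Gröbner basis.
Inter-reduce: drop elements whose leading term is divisible by another's, tail-reduce, and make monic.
Reduced Gröbner basis: {x_1 - 3/16*x_2**2 + 49/24*x_2 + 2/3, x_2**3 - 98/9*x_2**2 - 32/9*x_2 + 128/3}.

Elimination: the polynomial x_2**3 - 98/9*x_2**2 - 32/9*x_2 + 128/3 lies in the elimination ideal for x_2, so x_2 ∈ {2, 40/9 - 16*sqrt(13)/9, 40/9 + 16*sqrt(13)/9}. For each such x_2, the remaining basis elements (now univariate) give the rest of the solution.
  x_2 = 2: the earlier basis element becomes x_1 + 4 = 0, giving x_1 = -4 — point (-4, 2).
  x_2 = 40/9 - 16*sqrt(13)/9: the earlier basis element becomes x_1 - 2*sqrt(13)/3 - 5/3 = 0, giving x_1 = 5/3 + 2*sqrt(13)/3 — point (5/3 + 2*sqrt(13)/3, 40/9 - 16*sqrt(13)/9).
  x_2 = 40/9 + 16*sqrt(13)/9: the earlier basis element becomes x_1 - 5/3 + 2*sqrt(13)/3 = 0, giving x_1 = 5/3 - 2*sqrt(13)/3 — point (5/3 - 2*sqrt(13)/3, 40/9 + 16*sqrt(13)/9).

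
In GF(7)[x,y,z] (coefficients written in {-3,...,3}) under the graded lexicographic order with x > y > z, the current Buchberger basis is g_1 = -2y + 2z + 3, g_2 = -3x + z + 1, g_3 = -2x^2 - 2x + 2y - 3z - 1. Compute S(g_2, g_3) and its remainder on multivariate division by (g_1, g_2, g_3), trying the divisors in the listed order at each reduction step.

S(g_2, g_3) = 2xz + x + y + 2z + 3; remainder on division = 3z^2 - 3z - 1.

lcm(LM(g_2), LM(g_3)) = x^2.
S = (lcm/LT(g_2))·g_2 − (lcm/LT(g_3))·g_3 = 2xz + x + y + 2z + 3.
Reduce S modulo (g_1, g_2, g_3) in that order:
  leading term xz: subtract (-3z)·g_2 from 2xz + x + y + 2z + 3 → 3z^2 + x + y - 2z + 3
  leading term z^2: no divisor's leading term divides it; move 3z^2 to the remainder.
  leading term x: subtract (2)·g_2 from x + y - 2z + 3 → y + 3z + 1
  leading term y: subtract (3)·g_1 from y + 3z + 1 → -3z - 1
  leading term z: no divisor's leading term divides it; move -3z to the remainder.
  leading term 1: no divisor's leading term divides it; move -1 to the remainder.
The remainder 3z^2 - 3z - 1 is nonzero, so it would be added as the next basis element.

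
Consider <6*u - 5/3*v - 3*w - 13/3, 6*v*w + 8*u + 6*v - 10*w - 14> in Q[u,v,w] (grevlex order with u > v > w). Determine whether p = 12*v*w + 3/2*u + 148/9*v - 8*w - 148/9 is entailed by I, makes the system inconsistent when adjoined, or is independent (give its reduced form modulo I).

First compute the reduced Gröbner basis of I by Buchberger's algorithm.
f_1 = 6*u - 5/3*v - 3*w - 13/3, LT = u.
f_2 = 6*v*w + 8*u + 6*v - 10*w - 14, LT = v*w.

The S-polynomials (S(f_1,f_2)) all reduce to 0 modulo the current basis, so we have a Gröbner basis.
Inter-reduce: drop elements whose leading term is divisible by another's, tail-reduce, and make monic.
Reduced Gröbner basis: {v*w + 37/27*v - w - 37/27, u - 5/18*v - 1/2*w - 13/18}.
Label its elements g_1 = v*w + 37/27*v - w - 37/27, g_2 = u - 5/18*v - 1/2*w - 13/18.

Reduce p = 12*v*w + 3/2*u + 148/9*v - 8*w - 148/9 modulo G:
  leading term v*w: subtract (12)·g_1 from 12*v*w + 3/2*u + 148/9*v - 8*w - 148/9 → 3/2*u + 4*w
  leading term u: subtract (3/2)·g_2 from 3/2*u + 4*w → 5/12*v + 19/4*w + 13/12
  leading term v: no divisor's leading term divides it; move 5/12*v to the remainder.
  leading term w: no divisor's leading term divides it; move 19/4*w to the remainder.
  leading term 1: no divisor's leading term divides it; move 13/12 to the remainder.
  normal form = 5/12*v + 19/4*w + 13/12.
The normal form is nonzero, so p ∉ I. Since p minus its normal form lies in I, I + (p) = I + (r) where r = 5/12*v + 19/4*w + 13/12; decide whether this ideal is the whole ring.
Run Buchberger on G together with r (pairs among the g_i already reduce to 0 since G is a Gröbner basis):
g_1 = v*w + 37/27*v - w - 37/27, LT = v*w.
g_2 = u - 5/18*v - 1/2*w - 13/18, LT = u.
r = 5/12*v + 19/4*w + 13/12, LT = v.

S(g_1,r): lcm = v*w. S = -57/5*w**2 + 37/27*v - 18/5*w - 37/27.
  reduce S modulo (g_1, g_2, r):
  remainder -57/5*w**2 - 173/9*w - 74/15 ≠ 0; add m_4 = -57/5*w**2 - 173/9*w - 74/15 to the basis.

The other S-polynomials (S(g_1,g_2), S(g_2,r), S(g_1,m_4), S(g_2,m_4), S(r,m_4)) all reduce to 0 modulo the current basis, so we have a Gröbner basis.
Inter-reduce: drop elements whose leading term is divisible by another's, tail-reduce, and make monic.
Reduced Gröbner basis: {w**2 + 865/513*w + 74/171, u + 8/3*w, v + 57/5*w + 13/5}.
The reduced Gröbner basis of I + (p) is {w**2 + 865/513*w + 74/171, u + 8/3*w, v + 57/5*w + 13/5} ≠ {1}, a proper ideal, so the enlarged system stays consistent: p is independent of I, with normal form 5/12*v + 19/4*w + 13/12.

12*v*w + 3/2*u + 148/9*v - 8*w - 148/9 is independent of I; its normal form modulo I is 5/12*v + 19/4*w + 13/12.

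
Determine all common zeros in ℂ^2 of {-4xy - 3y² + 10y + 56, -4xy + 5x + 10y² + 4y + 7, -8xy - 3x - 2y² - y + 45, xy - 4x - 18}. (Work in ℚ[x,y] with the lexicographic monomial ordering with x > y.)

{(-3, -2)}

Compute a lex Gröbner basis by Buchberger's algorithm.
f_1 = -4xy - 3y² + 10y + 56, LT = xy.
f_2 = -4xy + 5x + 10y² + 4y + 7, LT = xy.
f_3 = -8xy - 3x - 2y² - y + 45, LT = xy.
f_4 = xy - 4x - 18, LT = xy.

S(f_1,f_2): lcm = xy. S = 5/4x + 13/4y² - 3/2y - 49/4.
  reduce S modulo (f_1, f_2, f_3, f_4):
  remainder 5/4x + 13/4y² - 3/2y - 49/4 ≠ 0; add h_5 = 5/4x + 13/4y² - 3/2y - 49/4 to the basis.

S(f_1,f_3): lcm = xy. S = -⅜x + ½y² - 21/8y - 67/8.
  reduce S modulo (f_1, f_2, f_3, f_4, h_5):
  remainder 59/40y² - 123/40y - 241/20 ≠ 0; add h_6 = 59/40y² - 123/40y - 241/20 to the basis.

S(f_1,f_4): lcm = xy. S = 4x + ¾y² - 5/2y + 4.
  reduce S modulo (f_1, f_2, f_3, f_4, h_5, h_6):
  remainder -4205/236y - 4205/118 ≠ 0; add h_7 = -4205/236y - 4205/118 to the basis.

The other S-polynomials (S(f_2,f_3), S(f_2,f_4), S(f_3,f_4), S(f_1,h_5), S(f_2,h_5), S(f_3,h_5), S(f_4,h_5), S(f_1,h_6), S(f_2,h_6), S(f_3,h_6), S(f_4,h_6), S(h_5,h_6), S(f_1,h_7), S(f_2,h_7), S(f_3,h_7), S(f_4,h_7), S(h_5,h_7), S(h_6,h_7)) all reduce to 0 modulo the current basis, so we have a Gröbner basis.
Inter-reduce: drop elements whose leading term is divisible by another's, tail-reduce, and make monic.
Reduced Gröbner basis: {x + 3, y + 2}.

Elimination: the polynomial y + 2 lies in the elimination ideal for y, so y ∈ {-2}. For each such y, the remaining basis elements (now univariate) give the rest of the solution.
  y = -2: the earlier basis element becomes x + 3 = 0, giving x = -3 — point (-3, -2).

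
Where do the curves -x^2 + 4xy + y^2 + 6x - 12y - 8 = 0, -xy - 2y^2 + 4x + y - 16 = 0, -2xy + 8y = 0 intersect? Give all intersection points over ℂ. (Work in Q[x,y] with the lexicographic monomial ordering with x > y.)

{(4, 0)}

Compute a lex Gröbner basis by Buchberger's algorithm.
f_1 = -x^2 + 4xy + 6x + y^2 - 12y - 8, LT = x^2.
f_2 = -xy + 4x - 2y^2 + y - 16, LT = xy.
f_3 = -2xy + 8y, LT = xy.

S(f_1,f_2): lcm = x^2y. S = 4x^2 - 6xy^2 - 5xy - 16x - y^3 + 12y^2 + 8y.
  leading term x^2: subtract (-4)·f_1 from 4x^2 - 6xy^2 - 5xy - 16x - y^3 + 12y^2 + 8y → -6xy^2 + 11xy + 8x - y^3 + 16y^2 - 40y - 32
  leading term xy^2: subtract (6y)·f_2 from -6xy^2 + 11xy + 8x - y^3 + 16y^2 - 40y - 32 → -13xy + 8x + 11y^3 + 10y^2 + 56y - 32
  leading term xy: subtract (13)·f_2 from -13xy + 8x + 11y^3 + 10y^2 + 56y - 32 → -44x + 11y^3 + 36y^2 + 43y + 176
  leading term x: no divisor's leading term divides it; move -44x to the remainder.
  leading term y^3: no divisor's leading term divides it; move 11y^3 to the remainder.
  leading term y^2: no divisor's leading term divides it; move 36y^2 to the remainder.
  leading term y: no divisor's leading term divides it; move 43y to the remainder.
  leading term 1: no divisor's leading term divides it; move 176 to the remainder.
  remainder -44x + 11y^3 + 36y^2 + 43y + 176 ≠ 0; add h_4 = -44x + 11y^3 + 36y^2 + 43y + 176 to the basis.

S(f_1,f_3): lcm = x^2y. S = -4xy^2 - 2xy - y^3 + 12y^2 + 8y.
  leading term xy^2: subtract (4y)·f_2 from -4xy^2 - 2xy - y^3 + 12y^2 + 8y → -18xy + 7y^3 + 8y^2 + 72y
  leading term xy: subtract (18)·f_2 from -18xy + 7y^3 + 8y^2 + 72y → -72x + 7y^3 + 44y^2 + 54y + 288
  leading term x: subtract (18/11)·h_4 from -72x + 7y^3 + 44y^2 + 54y + 288 → -11y^3 - 164/11y^2 - 180/11y
  leading term y^3: no divisor's leading term divides it; move -11y^3 to the remainder.
  leading term y^2: no divisor's leading term divides it; move -164/11y^2 to the remainder.
  leading term y: no divisor's leading term divides it; move -180/11y to the remainder.
  remainder -11y^3 - 164/11y^2 - 180/11y ≠ 0; add h_5 = -11y^3 - 164/11y^2 - 180/11y to the basis.

S(f_2,f_3): lcm = xy. S = -4x + 2y^2 + 3y + 16.
  leading term x: subtract (1/11)·h_4 from -4x + 2y^2 + 3y + 16 → -y^3 - 14/11y^2 - 10/11y
  leading term y^3: subtract (1/11)·h_5 from -y^3 - 14/11y^2 - 10/11y → 10/121y^2 + 70/121y
  leading term y^2: no divisor's leading term divides it; move 10/121y^2 to the remainder.
  leading term y: no divisor's leading term divides it; move 70/121y to the remainder.
  remainder 10/121y^2 + 70/121y ≠ 0; add h_6 = 10/121y^2 + 70/121y to the basis.

S(f_1,h_4): lcm = x^2. S = 1/4xy^3 + 9/11xy^2 - 133/44xy - 2x - y^2 + 12y + 8.
  leading term xy^3: subtract (-1/4y^2)·f_2 from 1/4xy^3 + 9/11xy^2 - 133/44xy - 2x - y^2 + 12y + 8 → 20/11xy^2 - 133/44xy - 2x - 1/2y^4 + 1/4y^3 - 5y^2 + 12y + 8
  leading term xy^2: subtract (-20/11y)·f_2 from 20/11xy^2 - 133/44xy - 2x - 1/2y^4 + 1/4y^3 - 5y^2 + 12y + 8 → 17/4xy - 2x - 1/2y^4 - 149/44y^3 - 35/11y^2 - 188/11y + 8
  leading term xy: subtract (-17/4)·f_2 from 17/4xy - 2x - 1/2y^4 - 149/44y^3 - 35/11y^2 - 188/11y + 8 → 15x - 1/2y^4 - 149/44y^3 - 257/22y^2 - 565/44y - 60
  leading term x: subtract (-15/44)·h_4 from 15x - 1/2y^4 - 149/44y^3 - 257/22y^2 - 565/44y - 60 → -1/2y^4 + 4/11y^3 + 13/22y^2 + 20/11y
  leading term y^4: subtract (1/22y)·h_5 from -1/2y^4 + 4/11y^3 + 13/22y^2 + 20/11y → 126/121y^3 + 323/242y^2 + 20/11y
  leading term y^3: subtract (-126/1331)·h_5 from 126/121y^3 + 323/242y^2 + 20/11y → -2245/29282y^2 + 3940/14641y
  leading term y^2: subtract (-449/484)·h_6 from -2245/29282y^2 + 3940/14641y → 195/242y
  leading term y: no divisor's leading term divides it; move 195/242y to the remainder.
  remainder 195/242y ≠ 0; add h_7 = 195/242y to the basis.

The other S-polynomials (S(f_2,h_4), S(f_3,h_4), S(f_1,h_5), S(f_2,h_5), S(f_3,h_5), S(h_4,h_5), S(f_1,h_6), S(f_2,h_6), S(f_3,h_6), S(h_4,h_6), S(h_5,h_6), S(f_1,h_7), S(f_2,h_7), S(f_3,h_7), S(h_4,h_7), S(h_5,h_7), S(h_6,h_7)) all reduce to 0 modulo the current basis, so we have a Gröbner basis.
Inter-reduce: drop elements whose leading term is divisible by another's, tail-reduce, and make monic.
Reduced Gröbner basis: {x - 4, y}.

A lex Gröbner basis eliminates variables successively. Here y depends only on y, with roots {0}; lifting each root through the earlier basis elements recovers the full solutions.
  y = 0: the earlier basis element becomes x - 4 = 0, giving x = 4 — point (4, 0).
This is the nonlinear analogue of row-reducing a linear system.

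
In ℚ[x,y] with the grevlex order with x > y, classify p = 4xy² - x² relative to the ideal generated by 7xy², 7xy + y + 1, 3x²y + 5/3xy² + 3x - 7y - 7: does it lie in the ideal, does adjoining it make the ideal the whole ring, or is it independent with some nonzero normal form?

First compute the reduced Gröbner basis of I by Buchberger's algorithm.
f_1 = 7xy², LT = xy².
f_2 = 7xy + y + 1, LT = xy.
f_3 = 3x²y + 5/3xy² + 3x - 7y - 7, LT = x²y.

S(f_1,f_2): lcm = xy². S = -1/7y² - 1/7y.
  leading term y²: no divisor's leading term divides it; move -1/7y² to the remainder.
  leading term y: no divisor's leading term divides it; move -1/7y to the remainder.
  remainder -1/7y² - 1/7y ≠ 0; add h_4 = -1/7y² - 1/7y to the basis.

S(f_1,f_3): lcm = x²y². S = -5/9xy³ - xy + 7/3y² + 7/3y.
  leading term xy³: subtract (-5/63y)·f_1 from -5/9xy³ - xy + 7/3y² + 7/3y → -xy + 7/3y² + 7/3y
  leading term xy: subtract (-1/7)·f_2 from -xy + 7/3y² + 7/3y → 7/3y² + 52/21y + 1/7
  leading term y²: subtract (-49/3)·h_4 from 7/3y² + 52/21y + 1/7 → 1/7y + 1/7
  leading term y: no divisor's leading term divides it; move 1/7y to the remainder.
  leading term 1: no divisor's leading term divides it; move 1/7 to the remainder.
  remainder 1/7y + 1/7 ≠ 0; add h_5 = 1/7y + 1/7 to the basis.

S(f_2,f_3): lcm = x²y. S = -5/9xy² + 1/7xy - 6/7x + 7/3y + 7/3.
  leading term xy²: subtract (-5/63)·f_1 from -5/9xy² + 1/7xy - 6/7x + 7/3y + 7/3 → 1/7xy - 6/7x + 7/3y + 7/3
  leading term xy: subtract (1/49)·f_2 from 1/7xy - 6/7x + 7/3y + 7/3 → -6/7x + 340/147y + 340/147
  leading term x: no divisor's leading term divides it; move -6/7x to the remainder.
  leading term y: subtract (340/21)·h_5 from 340/147y + 340/147 → 0
  remainder -6/7x ≠ 0; add h_6 = -6/7x to the basis.

S(f_1,h_4): lcm = xy². S = -xy.
  leading term xy: subtract (-1/7)·f_2 from -xy → 1/7y + 1/7
  leading term y: subtract (1)·h_5 from 1/7y + 1/7 → 0
  remainder 0.

S(f_2,h_4): lcm = xy². S = -xy + 1/7y² + 1/7y.
  leading term xy: subtract (-1/7)·f_2 from -xy + 1/7y² + 1/7y → 1/7y² + 2/7y + 1/7
  leading term y²: subtract (-1)·h_4 from 1/7y² + 2/7y + 1/7 → 1/7y + 1/7
  leading term y: subtract (1)·h_5 from 1/7y + 1/7 → 0
  remainder 0.

S(f_3,h_4): lcm = x²y². S = 5/9xy³ - x²y + xy - 7/3y² - 7/3y.
  leading term xy³: subtract (5/63y)·f_1 from 5/9xy³ - x²y + xy - 7/3y² - 7/3y → -x²y + xy - 7/3y² - 7/3y
  leading term x²y: subtract (-1/7x)·f_2 from -x²y + xy - 7/3y² - 7/3y → 8/7xy - 7/3y² + 1/7x - 7/3y
  leading term xy: subtract (8/49)·f_2 from 8/7xy - 7/3y² + 1/7x - 7/3y → -7/3y² + 1/7x - 367/147y - 8/49
  leading term y²: subtract (49/3)·h_4 from -7/3y² + 1/7x - 367/147y - 8/49 → 1/7x - 8/49y - 8/49
  leading term x: subtract (-⅙)·h_6 from 1/7x - 8/49y - 8/49 → -8/49y - 8/49
  leading term y: subtract (-8/7)·h_5 from -8/49y - 8/49 → 0
  remainder 0.

S(f_1,h_5): lcm = xy². S = -xy.
  leading term xy: subtract (-1/7)·f_2 from -xy → 1/7y + 1/7
  leading term y: subtract (1)·h_5 from 1/7y + 1/7 → 0
  remainder 0.

S(f_2,h_5): lcm = xy. S = -x + 1/7y + 1/7.
  leading term x: subtract (7/6)·h_6 from -x + 1/7y + 1/7 → 1/7y + 1/7
  leading term y: subtract (1)·h_5 from 1/7y + 1/7 → 0
  remainder 0.

S(f_3,h_5): lcm = x²y. S = 5/9xy² - x² + x - 7/3y - 7/3.
  leading term xy²: subtract (5/63)·f_1 from 5/9xy² - x² + x - 7/3y - 7/3 → -x² + x - 7/3y - 7/3
  leading term x²: subtract (7/6x)·h_6 from -x² + x - 7/3y - 7/3 → x - 7/3y - 7/3
  leading term x: subtract (-7/6)·h_6 from x - 7/3y - 7/3 → -7/3y - 7/3
  leading term y: subtract (-49/3)·h_5 from -7/3y - 7/3 → 0
  remainder 0.

S(h_4,h_5): lcm = y². S = 0.
  remainder 0.

S(f_1,h_6): lcm = xy². S = 0.
  remainder 0.

S(f_2,h_6): lcm = xy. S = 1/7y + 1/7.
  leading term y: subtract (1)·h_5 from 1/7y + 1/7 → 0
  remainder 0.

S(f_3,h_6): lcm = x²y. S = 5/9xy² + x - 7/3y - 7/3.
  leading term xy²: subtract (5/63)·f_1 from 5/9xy² + x - 7/3y - 7/3 → x - 7/3y - 7/3
  leading term x: subtract (-7/6)·h_6 from x - 7/3y - 7/3 → -7/3y - 7/3
  leading term y: subtract (-49/3)·h_5 from -7/3y - 7/3 → 0
  remainder 0.

S(h_4,h_6): leading monomials are coprime, so the S-polynomial reduces to 0 (Buchberger's first criterion).
S(h_5,h_6): leading monomials are coprime, so the S-polynomial reduces to 0 (Buchberger's first criterion).
Every S-polynomial of the final basis reduces to 0, so we have a Gröbner basis.
Inter-reduce: drop elements whose leading term is divisible by another's, tail-reduce, and make monic.
Reduced Gröbner basis: {x, y + 1}.
Label its elements g_1 = x, g_2 = y + 1.

Reduce p = 4xy² - x² modulo G:
  leading term xy²: subtract (4y²)·g_1 from 4xy² - x² → -x²
  leading term x²: subtract (-x)·g_1 from -x² → 0
  normal form = 0.
Since the normal form is 0, p ∈ I.

4xy² - x² lies in I (it reduces to 0).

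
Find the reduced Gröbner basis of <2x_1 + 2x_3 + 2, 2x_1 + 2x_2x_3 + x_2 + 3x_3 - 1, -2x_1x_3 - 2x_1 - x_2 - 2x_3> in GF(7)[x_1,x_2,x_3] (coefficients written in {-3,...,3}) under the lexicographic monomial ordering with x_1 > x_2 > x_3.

f_1 = 2x_1 + 2x_3 + 2, LT = x_1.
f_2 = 2x_1 + 2x_2x_3 + x_2 + 3x_3 - 1, LT = x_1.
f_3 = -2x_1x_3 - 2x_1 - x_2 - 2x_3, LT = x_1x_3.

S(f_1,f_2): lcm = x_1. S = -x_2x_3 + 3x_2 + 3x_3 - 2.
  reduce S modulo (f_1, f_2, f_3):
  remainder -x_2x_3 + 3x_2 + 3x_3 - 2 ≠ 0; add g_4 = -x_2x_3 + 3x_2 + 3x_3 - 2 to the basis.

S(f_1,f_3): lcm = x_1x_3. S = -x_1 + 3x_2 + x_3^2.
  reduce S modulo (f_1, f_2, f_3, g_4):
  remainder 3x_2 + x_3^2 + x_3 + 1 ≠ 0; add g_5 = 3x_2 + x_3^2 + x_3 + 1 to the basis.

S(g_4,g_5): lcm = x_2x_3. S = -3x_2 + 2x_3^3 + 2x_3^2 - x_3 + 2.
  reduce S modulo (f_1, f_2, f_3, g_4, g_5):
  remainder 2x_3^3 + 3x_3^2 + 3 ≠ 0; add g_6 = 2x_3^3 + 3x_3^2 + 3 to the basis.

The other S-polynomials (S(f_2,f_3), S(f_1,g_4), S(f_2,g_4), S(f_3,g_4), S(f_1,g_5), S(f_2,g_5), S(f_3,g_5), S(f_1,g_6), S(f_2,g_6), S(f_3,g_6), S(g_4,g_6), S(g_5,g_6)) all reduce to 0 modulo the current basis, so we have a Gröbner basis.
Inter-reduce: drop elements whose leading term is divisible by another's, tail-reduce, and make monic.

G = {x_1 + x_3 + 1, x_2 - 2x_3^2 - 2x_3 - 2, x_3^3 - 2x_3^2 - 2}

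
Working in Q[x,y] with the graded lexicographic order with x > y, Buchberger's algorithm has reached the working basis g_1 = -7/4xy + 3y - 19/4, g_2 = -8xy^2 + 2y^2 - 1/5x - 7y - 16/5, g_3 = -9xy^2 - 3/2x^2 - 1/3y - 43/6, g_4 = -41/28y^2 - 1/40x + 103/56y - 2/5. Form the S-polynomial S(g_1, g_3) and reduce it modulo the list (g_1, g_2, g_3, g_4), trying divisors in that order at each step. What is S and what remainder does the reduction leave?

S(g_1, g_3) = -1/6x^2 - 12/7y^2 + 506/189y - 43/54; remainder on division = -1/6x^2 + 6/205x + 580/1107y - 3631/11070.

lcm(LM(g_1), LM(g_3)) = xy^2.
S = (lcm/LT(g_1))·g_1 − (lcm/LT(g_3))·g_3 = -1/6x^2 - 12/7y^2 + 506/189y - 43/54.
Reduce S modulo (g_1, g_2, g_3, g_4) in that order:
  leading term x^2: no divisor's leading term divides it; move -1/6x^2 to the remainder.
  leading term y^2: subtract (48/41)·g_4 from -12/7y^2 + 506/189y - 43/54 → 6/205x + 580/1107y - 3631/11070
  leading term x: no divisor's leading term divides it; move 6/205x to the remainder.
  leading term y: no divisor's leading term divides it; move 580/1107y to the remainder.
  leading term 1: no divisor's leading term divides it; move -3631/11070 to the remainder.
The remainder -1/6x^2 + 6/205x + 580/1107y - 3631/11070 is nonzero, so it would be added as the next basis element.
An S-polynomial is built so that the two leading terms cancel; whether anything survives reduction is exactly the Gröbner-basis criterion.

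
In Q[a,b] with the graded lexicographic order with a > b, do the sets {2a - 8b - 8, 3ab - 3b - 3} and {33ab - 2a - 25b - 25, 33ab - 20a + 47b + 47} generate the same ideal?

Yes, the ideals are equal.

Equality of ideals is decidable: compute both reduced Gröbner bases (unique for the ordering) and check whether they agree.
Buchberger on the first generating set:
f_1 = 2a - 8b - 8, LT = a.
f_2 = 3ab - 3b - 3, LT = ab.

S(f_1,f_2): lcm = ab. S = -4b^2 - 3b + 1.
  reduce S modulo (f_1, f_2):
  remainder -4b^2 - 3b + 1 ≠ 0; add g_3 = -4b^2 - 3b + 1 to the basis.

The other S-polynomials (S(f_1,g_3), S(f_2,g_3)) all reduce to 0 modulo the current basis, so we have a Gröbner basis.
Inter-reduce: drop elements whose leading term is divisible by another's, tail-reduce, and make monic.
Reduced Gröbner basis: {b^2 + 3/4b - 1/4, a - 4b - 4}.

Buchberger on the second generating set:
h_1 = 33ab - 2a - 25b - 25, LT = ab.
h_2 = 33ab - 20a + 47b + 47, LT = ab.

S(h_1,h_2): lcm = ab. S = 6/11a - 24/11b - 24/11.
  reduce S modulo (h_1, h_2):
  remainder 6/11a - 24/11b - 24/11 ≠ 0; add k_3 = 6/11a - 24/11b - 24/11 to the basis.

S(h_1,k_3): lcm = ab. S = 4b^2 - 2/33a + 107/33b - 25/33.
  reduce S modulo (h_1, h_2, k_3):
  remainder 4b^2 + 3b - 1 ≠ 0; add k_4 = 4b^2 + 3b - 1 to the basis.

The other S-polynomials (S(h_2,k_3), S(h_1,k_4), S(h_2,k_4), S(k_3,k_4)) all reduce to 0 modulo the current basis, so we have a Gröbner basis.
Inter-reduce: drop elements whose leading term is divisible by another's, tail-reduce, and make monic.
Reduced Gröbner basis: {b^2 + 3/4b - 1/4, a - 4b - 4}.

These coincide, so the ideals are equal.
The choice of monomial ordering does not affect the verdict — as long as both bases are computed under the same ordering, their equality decides ideal equality.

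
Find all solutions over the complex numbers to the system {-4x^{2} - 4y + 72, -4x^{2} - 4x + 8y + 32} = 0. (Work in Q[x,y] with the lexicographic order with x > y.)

Compute a lex Gröbner basis by Buchberger's algorithm.
f_1 = -4x^{2} - 4y + 72, LT = x^{2}.
f_2 = -4x^{2} - 4x + 8y + 32, LT = x^{2}.

S(f_1,f_2): lcm = x^{2}. S = -x + 3y - 10.
  reduce S modulo (f_1, f_2):
  remainder -x + 3y - 10 ≠ 0; add h_3 = -x + 3y - 10 to the basis.

S(f_1,h_3): lcm = x^{2}. S = 3xy - 10x + y - 18.
  reduce S modulo (f_1, f_2, h_3):
  remainder 9y^{2} - 59y + 82 ≠ 0; add h_4 = 9y^{2} - 59y + 82 to the basis.

The other S-polynomials (S(f_2,h_3), S(f_1,h_4), S(f_2,h_4), S(h_3,h_4)) all reduce to 0 modulo the current basis, so we have a Gröbner basis.
Inter-reduce: drop elements whose leading term is divisible by another's, tail-reduce, and make monic.
Reduced Gröbner basis: {x - 3y + 10, y^{2} - \tfrac{59}{9}y + \tfrac{82}{9}}.

From the last basis element, y^{2} - \tfrac{59}{9}y + \tfrac{82}{9} = 0, so y takes values in {2, 41/9}. Each choice, substituted upward through the basis, yields the corresponding point(s) of the solution set.
  y = 2: the earlier basis element becomes x + 4 = 0, giving x = -4 — point (-4, 2).
  y = 41/9: the earlier basis element becomes x - \tfrac{11}{3} = 0, giving x = 11/3 — point (11/3, 41/9).
A lex Gröbner basis triangularizes the system, enabling back-substitution.

{(-4, 2), (11/3, 41/9)}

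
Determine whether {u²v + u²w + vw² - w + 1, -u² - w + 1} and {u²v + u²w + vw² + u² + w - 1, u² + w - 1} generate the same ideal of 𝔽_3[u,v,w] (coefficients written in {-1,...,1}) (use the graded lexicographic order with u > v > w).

No, the ideals differ.

Equality of ideals is decidable: compute both reduced Gröbner bases (unique for the ordering) and check whether they agree.
Buchberger on the first generating set:
f_1 = u²v + u²w + vw² - w + 1, LT = u²v.
f_2 = -u² - w + 1, LT = u².

S(f_1,f_2): lcm = u²v. S = u²w + vw² - vw + v - w + 1.
  reduce S modulo (f_1, f_2):
  remainder vw² - vw - w² + v + 1 ≠ 0; add g_3 = vw² - vw - w² + v + 1 to the basis.

The other S-polynomials (S(f_1,g_3), S(f_2,g_3)) all reduce to 0 modulo the current basis, so we have a Gröbner basis.
Inter-reduce: drop elements whose leading term is divisible by another's, tail-reduce, and make monic.
Reduced Gröbner basis: {vw² - vw - w² + v + 1, u² + w - 1}.

Buchberger on the second generating set:
h_1 = u²v + u²w + vw² + u² + w - 1, LT = u²v.
h_2 = u² + w - 1, LT = u².

S(h_1,h_2): lcm = u²v. S = u²w + vw² + u² - vw + v + w - 1.
  reduce S modulo (h_1, h_2):
  remainder vw² - vw - w² + v + w ≠ 0; add k_3 = vw² - vw - w² + v + w to the basis.

The other S-polynomials (S(h_1,k_3), S(h_2,k_3)) all reduce to 0 modulo the current basis, so we have a Gröbner basis.
Inter-reduce: drop elements whose leading term is divisible by another's, tail-reduce, and make monic.
Reduced Gröbner basis: {vw² - vw - w² + v + w, u² + w - 1}.

Since the reduced bases disagree, the two ideals are not the same.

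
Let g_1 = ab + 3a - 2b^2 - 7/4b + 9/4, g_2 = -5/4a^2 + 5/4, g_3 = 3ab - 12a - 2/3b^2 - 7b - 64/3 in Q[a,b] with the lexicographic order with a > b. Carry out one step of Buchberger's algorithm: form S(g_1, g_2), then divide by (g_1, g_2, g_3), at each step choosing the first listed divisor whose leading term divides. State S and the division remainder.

S(g_1, g_2) = 3a^2 - 2ab^2 - 7/4ab + 9/4a + b; remainder on division = -21/2a - 4b^3 + 5b^2 + 207/16b - 105/16.

lcm(LM(g_1), LM(g_2)) = a^2b.
S = (lcm/LT(g_1))·g_1 − (lcm/LT(g_2))·g_2 = 3a^2 - 2ab^2 - 7/4ab + 9/4a + b.
Reduce S modulo (g_1, g_2, g_3) in that order:
  leading term a^2: subtract (-12/5)·g_2 from 3a^2 - 2ab^2 - 7/4ab + 9/4a + b → -2ab^2 - 7/4ab + 9/4a + b + 3
  leading term ab^2: subtract (-2b)·g_1 from -2ab^2 - 7/4ab + 9/4a + b + 3 → 17/4ab + 9/4a - 4b^3 - 7/2b^2 + 11/2b + 3
  leading term ab: subtract (17/4)·g_1 from 17/4ab + 9/4a - 4b^3 - 7/2b^2 + 11/2b + 3 → -21/2a - 4b^3 + 5b^2 + 207/16b - 105/16
  leading term a: no divisor's leading term divides it; move -21/2a to the remainder.
  leading term b^3: no divisor's leading term divides it; move -4b^3 to the remainder.
  leading term b^2: no divisor's leading term divides it; move 5b^2 to the remainder.
  leading term b: no divisor's leading term divides it; move 207/16b to the remainder.
  leading term 1: no divisor's leading term divides it; move -105/16 to the remainder.
The remainder -21/2a - 4b^3 + 5b^2 + 207/16b - 105/16 is nonzero, so it would be added as the next basis element.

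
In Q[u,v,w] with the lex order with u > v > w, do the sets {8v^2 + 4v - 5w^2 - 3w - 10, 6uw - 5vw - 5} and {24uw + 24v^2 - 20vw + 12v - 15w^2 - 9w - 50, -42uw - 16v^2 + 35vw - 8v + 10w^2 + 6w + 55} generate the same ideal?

Equality of ideals is decidable: compute both reduced Gröbner bases (unique for the ordering) and check whether they agree.
Buchberger on the first generating set:
f_1 = 8v^2 + 4v - 5w^2 - 3w - 10, LT = v^2.
f_2 = 6uw - 5vw - 5, LT = uw.

S(f_1,f_2): leading monomials are coprime, so the S-polynomial reduces to 0 (Buchberger's first criterion).
Every S-polynomial of the final basis reduces to 0, so we have a Gröbner basis.
Inter-reduce: drop elements whose leading term is divisible by another's, tail-reduce, and make monic.
Reduced Gröbner basis: {uw - 5/6vw - 5/6, v^2 + 1/2v - 5/8w^2 - 3/8w - 5/4}.

Buchberger on the second generating set:
h_1 = 24uw + 24v^2 - 20vw + 12v - 15w^2 - 9w - 50, LT = uw.
h_2 = -42uw - 16v^2 + 35vw - 8v + 10w^2 + 6w + 55, LT = uw.

S(h_1,h_2): lcm = uw. S = 13/21v^2 + 13/42v - 65/168w^2 - 13/56w - 65/84.
  leading term v^2: no divisor's leading term divides it; move 13/21v^2 to the remainder.
  leading term v: no divisor's leading term divides it; move 13/42v to the remainder.
  leading term w^2: no divisor's leading term divides it; move -65/168w^2 to the remainder.
  leading term w: no divisor's leading term divides it; move -13/56w to the remainder.
  leading term 1: no divisor's leading term divides it; move -65/84 to the remainder.
  remainder 13/21v^2 + 13/42v - 65/168w^2 - 13/56w - 65/84 ≠ 0; add k_3 = 13/21v^2 + 13/42v - 65/168w^2 - 13/56w - 65/84 to the basis.

S(h_1,k_3): leading monomials are coprime, so the S-polynomial reduces to 0 (Buchberger's first criterion).
S(h_2,k_3): leading monomials are coprime, so the S-polynomial reduces to 0 (Buchberger's first criterion).
Every S-polynomial of the final basis reduces to 0, so we have a Gröbner basis.
Inter-reduce: drop elements whose leading term is divisible by another's, tail-reduce, and make monic.
Reduced Gröbner basis: {uw - 5/6vw - 5/6, v^2 + 1/2v - 5/8w^2 - 3/8w - 5/4}.

The two bases agree; hence the ideals are identical.

Yes, the ideals are equal.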